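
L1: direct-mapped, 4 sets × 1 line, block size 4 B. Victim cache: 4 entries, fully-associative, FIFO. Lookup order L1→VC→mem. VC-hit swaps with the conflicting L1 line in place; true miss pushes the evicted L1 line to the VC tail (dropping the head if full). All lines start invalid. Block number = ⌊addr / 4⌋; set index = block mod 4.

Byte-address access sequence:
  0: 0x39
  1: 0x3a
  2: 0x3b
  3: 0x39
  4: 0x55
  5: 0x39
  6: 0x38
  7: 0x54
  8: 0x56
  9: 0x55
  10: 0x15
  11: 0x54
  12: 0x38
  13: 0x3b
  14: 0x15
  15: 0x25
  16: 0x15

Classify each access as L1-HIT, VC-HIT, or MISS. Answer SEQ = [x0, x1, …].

SEQ = [MISS, L1-HIT, L1-HIT, L1-HIT, MISS, L1-HIT, L1-HIT, L1-HIT, L1-HIT, L1-HIT, MISS, VC-HIT, L1-HIT, L1-HIT, VC-HIT, MISS, VC-HIT]

0: 0x39 (blk 14, set 2) → MISS  vc=[]
1: 0x3a (blk 14, set 2) → L1-HIT  vc=[]
2: 0x3b (blk 14, set 2) → L1-HIT  vc=[]
3: 0x39 (blk 14, set 2) → L1-HIT  vc=[]
4: 0x55 (blk 21, set 1) → MISS  vc=[]
5: 0x39 (blk 14, set 2) → L1-HIT  vc=[]
6: 0x38 (blk 14, set 2) → L1-HIT  vc=[]
7: 0x54 (blk 21, set 1) → L1-HIT  vc=[]
8: 0x56 (blk 21, set 1) → L1-HIT  vc=[]
9: 0x55 (blk 21, set 1) → L1-HIT  vc=[]
10: 0x15 (blk 5, set 1) → MISS  vc=[21]
11: 0x54 (blk 21, set 1) → VC-HIT  vc=[5]
12: 0x38 (blk 14, set 2) → L1-HIT  vc=[5]
13: 0x3b (blk 14, set 2) → L1-HIT  vc=[5]
14: 0x15 (blk 5, set 1) → VC-HIT  vc=[21]
15: 0x25 (blk 9, set 1) → MISS  vc=[21, 5]
16: 0x15 (blk 5, set 1) → VC-HIT  vc=[21, 9]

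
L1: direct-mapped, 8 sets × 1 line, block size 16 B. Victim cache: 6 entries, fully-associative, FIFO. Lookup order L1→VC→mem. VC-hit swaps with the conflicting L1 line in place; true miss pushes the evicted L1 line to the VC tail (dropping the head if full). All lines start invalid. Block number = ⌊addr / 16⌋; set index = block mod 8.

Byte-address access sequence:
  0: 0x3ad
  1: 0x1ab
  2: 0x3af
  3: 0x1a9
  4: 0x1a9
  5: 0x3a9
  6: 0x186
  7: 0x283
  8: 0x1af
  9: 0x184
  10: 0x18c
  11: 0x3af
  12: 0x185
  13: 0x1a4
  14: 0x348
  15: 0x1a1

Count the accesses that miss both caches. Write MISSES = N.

0: 0x3ad (blk 58, set 2) → MISS  vc=[]
1: 0x1ab (blk 26, set 2) → MISS  vc=[58]
2: 0x3af (blk 58, set 2) → VC-HIT  vc=[26]
3: 0x1a9 (blk 26, set 2) → VC-HIT  vc=[58]
4: 0x1a9 (blk 26, set 2) → L1-HIT  vc=[58]
5: 0x3a9 (blk 58, set 2) → VC-HIT  vc=[26]
6: 0x186 (blk 24, set 0) → MISS  vc=[26]
7: 0x283 (blk 40, set 0) → MISS  vc=[26, 24]
8: 0x1af (blk 26, set 2) → VC-HIT  vc=[58, 24]
9: 0x184 (blk 24, set 0) → VC-HIT  vc=[58, 40]
10: 0x18c (blk 24, set 0) → L1-HIT  vc=[58, 40]
11: 0x3af (blk 58, set 2) → VC-HIT  vc=[26, 40]
12: 0x185 (blk 24, set 0) → L1-HIT  vc=[26, 40]
13: 0x1a4 (blk 26, set 2) → VC-HIT  vc=[58, 40]
14: 0x348 (blk 52, set 4) → MISS  vc=[58, 40]
15: 0x1a1 (blk 26, set 2) → L1-HIT  vc=[58, 40]

MISSES = 5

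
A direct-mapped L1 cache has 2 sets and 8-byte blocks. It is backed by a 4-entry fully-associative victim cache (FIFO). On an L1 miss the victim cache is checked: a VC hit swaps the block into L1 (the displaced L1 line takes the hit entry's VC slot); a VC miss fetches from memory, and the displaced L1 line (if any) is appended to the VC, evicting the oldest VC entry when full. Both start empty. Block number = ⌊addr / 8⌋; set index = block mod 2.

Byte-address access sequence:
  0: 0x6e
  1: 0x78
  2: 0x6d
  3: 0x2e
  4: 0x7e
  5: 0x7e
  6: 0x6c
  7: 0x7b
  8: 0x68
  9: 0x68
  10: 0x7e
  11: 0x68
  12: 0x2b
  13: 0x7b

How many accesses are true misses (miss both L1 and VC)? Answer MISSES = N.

  [0] addr=0x6e blk=13 s=1: MISS | VC []
  [1] addr=0x78 blk=15 s=1: MISS | VC [13]
  [2] addr=0x6d blk=13 s=1: VC-HIT | VC [15]
  [3] addr=0x2e blk=5 s=1: MISS | VC [15, 13]
  [4] addr=0x7e blk=15 s=1: VC-HIT | VC [5, 13]
  [5] addr=0x7e blk=15 s=1: L1-HIT | VC [5, 13]
  [6] addr=0x6c blk=13 s=1: VC-HIT | VC [5, 15]
  [7] addr=0x7b blk=15 s=1: VC-HIT | VC [5, 13]
  [8] addr=0x68 blk=13 s=1: VC-HIT | VC [5, 15]
  [9] addr=0x68 blk=13 s=1: L1-HIT | VC [5, 15]
  [10] addr=0x7e blk=15 s=1: VC-HIT | VC [5, 13]
  [11] addr=0x68 blk=13 s=1: VC-HIT | VC [5, 15]
  [12] addr=0x2b blk=5 s=1: VC-HIT | VC [13, 15]
  [13] addr=0x7b blk=15 s=1: VC-HIT | VC [13, 5]

MISSES = 3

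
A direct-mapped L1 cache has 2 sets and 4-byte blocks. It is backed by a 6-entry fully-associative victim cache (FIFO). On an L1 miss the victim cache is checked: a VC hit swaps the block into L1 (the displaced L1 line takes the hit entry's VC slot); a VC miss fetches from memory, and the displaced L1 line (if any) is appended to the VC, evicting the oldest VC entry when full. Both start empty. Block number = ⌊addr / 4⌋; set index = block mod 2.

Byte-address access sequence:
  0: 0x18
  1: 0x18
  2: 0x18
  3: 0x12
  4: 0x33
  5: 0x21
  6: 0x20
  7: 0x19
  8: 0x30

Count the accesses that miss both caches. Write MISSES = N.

  [0] addr=0x18 blk=6 s=0: MISS | VC []
  [1] addr=0x18 blk=6 s=0: L1-HIT | VC []
  [2] addr=0x18 blk=6 s=0: L1-HIT | VC []
  [3] addr=0x12 blk=4 s=0: MISS | VC [6]
  [4] addr=0x33 blk=12 s=0: MISS | VC [6, 4]
  [5] addr=0x21 blk=8 s=0: MISS | VC [6, 4, 12]
  [6] addr=0x20 blk=8 s=0: L1-HIT | VC [6, 4, 12]
  [7] addr=0x19 blk=6 s=0: VC-HIT | VC [8, 4, 12]
  [8] addr=0x30 blk=12 s=0: VC-HIT | VC [8, 4, 6]

MISSES = 4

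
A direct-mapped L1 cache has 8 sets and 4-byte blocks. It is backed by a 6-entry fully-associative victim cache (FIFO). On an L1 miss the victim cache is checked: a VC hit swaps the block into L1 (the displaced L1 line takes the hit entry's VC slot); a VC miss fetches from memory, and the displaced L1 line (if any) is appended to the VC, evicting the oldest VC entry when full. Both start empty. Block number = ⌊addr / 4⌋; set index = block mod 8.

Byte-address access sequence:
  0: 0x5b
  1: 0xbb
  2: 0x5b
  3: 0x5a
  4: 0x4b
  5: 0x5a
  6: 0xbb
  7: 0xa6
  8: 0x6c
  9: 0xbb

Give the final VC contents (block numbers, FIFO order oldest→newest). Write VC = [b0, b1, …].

  [0] addr=0x5b blk=22 s=6: MISS | VC []
  [1] addr=0xbb blk=46 s=6: MISS | VC [22]
  [2] addr=0x5b blk=22 s=6: VC-HIT | VC [46]
  [3] addr=0x5a blk=22 s=6: L1-HIT | VC [46]
  [4] addr=0x4b blk=18 s=2: MISS | VC [46]
  [5] addr=0x5a blk=22 s=6: L1-HIT | VC [46]
  [6] addr=0xbb blk=46 s=6: VC-HIT | VC [22]
  [7] addr=0xa6 blk=41 s=1: MISS | VC [22]
  [8] addr=0x6c blk=27 s=3: MISS | VC [22]
  [9] addr=0xbb blk=46 s=6: L1-HIT | VC [22]

VC = [22]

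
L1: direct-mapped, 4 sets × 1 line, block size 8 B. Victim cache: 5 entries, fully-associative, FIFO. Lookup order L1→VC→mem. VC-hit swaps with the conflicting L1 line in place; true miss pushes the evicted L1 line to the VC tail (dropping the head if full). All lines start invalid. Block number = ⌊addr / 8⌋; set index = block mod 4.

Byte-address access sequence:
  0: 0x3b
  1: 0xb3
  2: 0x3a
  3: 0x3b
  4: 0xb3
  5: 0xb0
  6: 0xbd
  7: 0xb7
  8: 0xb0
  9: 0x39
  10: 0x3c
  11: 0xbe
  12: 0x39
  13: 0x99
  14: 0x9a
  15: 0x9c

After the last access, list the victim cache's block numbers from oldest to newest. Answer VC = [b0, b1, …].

0: 0x3b (blk 7, set 3) → MISS  vc=[]
1: 0xb3 (blk 22, set 2) → MISS  vc=[]
2: 0x3a (blk 7, set 3) → L1-HIT  vc=[]
3: 0x3b (blk 7, set 3) → L1-HIT  vc=[]
4: 0xb3 (blk 22, set 2) → L1-HIT  vc=[]
5: 0xb0 (blk 22, set 2) → L1-HIT  vc=[]
6: 0xbd (blk 23, set 3) → MISS  vc=[7]
7: 0xb7 (blk 22, set 2) → L1-HIT  vc=[7]
8: 0xb0 (blk 22, set 2) → L1-HIT  vc=[7]
9: 0x39 (blk 7, set 3) → VC-HIT  vc=[23]
10: 0x3c (blk 7, set 3) → L1-HIT  vc=[23]
11: 0xbe (blk 23, set 3) → VC-HIT  vc=[7]
12: 0x39 (blk 7, set 3) → VC-HIT  vc=[23]
13: 0x99 (blk 19, set 3) → MISS  vc=[23, 7]
14: 0x9a (blk 19, set 3) → L1-HIT  vc=[23, 7]
15: 0x9c (blk 19, set 3) → L1-HIT  vc=[23, 7]

VC = [23, 7]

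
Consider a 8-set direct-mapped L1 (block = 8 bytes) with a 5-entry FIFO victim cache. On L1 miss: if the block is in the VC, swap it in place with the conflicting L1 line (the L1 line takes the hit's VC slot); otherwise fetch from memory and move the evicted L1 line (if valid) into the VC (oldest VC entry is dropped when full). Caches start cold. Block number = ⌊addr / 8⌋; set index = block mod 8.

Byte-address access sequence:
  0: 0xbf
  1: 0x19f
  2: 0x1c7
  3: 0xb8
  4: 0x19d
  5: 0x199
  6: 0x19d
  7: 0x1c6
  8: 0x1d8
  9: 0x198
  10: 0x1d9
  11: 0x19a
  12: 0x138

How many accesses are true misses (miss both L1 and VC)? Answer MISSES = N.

MISSES = 5

#0 0xbf→b23/s7 MISS; vc=[]
#1 0x19f→b51/s3 MISS; vc=[]
#2 0x1c7→b56/s0 MISS; vc=[]
#3 0xb8→b23/s7 L1-HIT; vc=[]
#4 0x19d→b51/s3 L1-HIT; vc=[]
#5 0x199→b51/s3 L1-HIT; vc=[]
#6 0x19d→b51/s3 L1-HIT; vc=[]
#7 0x1c6→b56/s0 L1-HIT; vc=[]
#8 0x1d8→b59/s3 MISS; vc=[51]
#9 0x198→b51/s3 VC-HIT; vc=[59]
#10 0x1d9→b59/s3 VC-HIT; vc=[51]
#11 0x19a→b51/s3 VC-HIT; vc=[59]
#12 0x138→b39/s7 MISS; vc=[59,23]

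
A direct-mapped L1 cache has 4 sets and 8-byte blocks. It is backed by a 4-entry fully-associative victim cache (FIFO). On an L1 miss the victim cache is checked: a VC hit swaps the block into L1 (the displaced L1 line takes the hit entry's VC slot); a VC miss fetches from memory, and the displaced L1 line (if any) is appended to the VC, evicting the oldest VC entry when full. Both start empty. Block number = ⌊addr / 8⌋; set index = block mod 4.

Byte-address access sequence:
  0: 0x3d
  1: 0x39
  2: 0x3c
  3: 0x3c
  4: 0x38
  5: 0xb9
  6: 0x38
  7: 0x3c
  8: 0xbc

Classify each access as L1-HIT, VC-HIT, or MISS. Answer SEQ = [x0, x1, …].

#0 0x3d→b7/s3 MISS; vc=[]
#1 0x39→b7/s3 L1-HIT; vc=[]
#2 0x3c→b7/s3 L1-HIT; vc=[]
#3 0x3c→b7/s3 L1-HIT; vc=[]
#4 0x38→b7/s3 L1-HIT; vc=[]
#5 0xb9→b23/s3 MISS; vc=[7]
#6 0x38→b7/s3 VC-HIT; vc=[23]
#7 0x3c→b7/s3 L1-HIT; vc=[23]
#8 0xbc→b23/s3 VC-HIT; vc=[7]

SEQ = [MISS, L1-HIT, L1-HIT, L1-HIT, L1-HIT, MISS, VC-HIT, L1-HIT, VC-HIT]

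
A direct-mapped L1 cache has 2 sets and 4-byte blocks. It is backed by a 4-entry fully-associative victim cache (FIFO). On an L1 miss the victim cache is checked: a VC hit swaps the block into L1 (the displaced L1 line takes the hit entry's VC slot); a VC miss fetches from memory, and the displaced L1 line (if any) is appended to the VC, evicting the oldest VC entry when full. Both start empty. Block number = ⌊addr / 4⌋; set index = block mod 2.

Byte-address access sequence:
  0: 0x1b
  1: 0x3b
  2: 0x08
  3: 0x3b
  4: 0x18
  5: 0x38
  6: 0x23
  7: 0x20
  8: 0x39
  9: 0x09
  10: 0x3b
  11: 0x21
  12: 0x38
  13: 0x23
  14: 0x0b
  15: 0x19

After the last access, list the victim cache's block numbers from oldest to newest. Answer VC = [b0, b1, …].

0: 0x1b (blk 6, set 0) → MISS  vc=[]
1: 0x3b (blk 14, set 0) → MISS  vc=[6]
2: 0x8 (blk 2, set 0) → MISS  vc=[6, 14]
3: 0x3b (blk 14, set 0) → VC-HIT  vc=[6, 2]
4: 0x18 (blk 6, set 0) → VC-HIT  vc=[14, 2]
5: 0x38 (blk 14, set 0) → VC-HIT  vc=[6, 2]
6: 0x23 (blk 8, set 0) → MISS  vc=[6, 2, 14]
7: 0x20 (blk 8, set 0) → L1-HIT  vc=[6, 2, 14]
8: 0x39 (blk 14, set 0) → VC-HIT  vc=[6, 2, 8]
9: 0x9 (blk 2, set 0) → VC-HIT  vc=[6, 14, 8]
10: 0x3b (blk 14, set 0) → VC-HIT  vc=[6, 2, 8]
11: 0x21 (blk 8, set 0) → VC-HIT  vc=[6, 2, 14]
12: 0x38 (blk 14, set 0) → VC-HIT  vc=[6, 2, 8]
13: 0x23 (blk 8, set 0) → VC-HIT  vc=[6, 2, 14]
14: 0xb (blk 2, set 0) → VC-HIT  vc=[6, 8, 14]
15: 0x19 (blk 6, set 0) → VC-HIT  vc=[2, 8, 14]

VC = [2, 8, 14]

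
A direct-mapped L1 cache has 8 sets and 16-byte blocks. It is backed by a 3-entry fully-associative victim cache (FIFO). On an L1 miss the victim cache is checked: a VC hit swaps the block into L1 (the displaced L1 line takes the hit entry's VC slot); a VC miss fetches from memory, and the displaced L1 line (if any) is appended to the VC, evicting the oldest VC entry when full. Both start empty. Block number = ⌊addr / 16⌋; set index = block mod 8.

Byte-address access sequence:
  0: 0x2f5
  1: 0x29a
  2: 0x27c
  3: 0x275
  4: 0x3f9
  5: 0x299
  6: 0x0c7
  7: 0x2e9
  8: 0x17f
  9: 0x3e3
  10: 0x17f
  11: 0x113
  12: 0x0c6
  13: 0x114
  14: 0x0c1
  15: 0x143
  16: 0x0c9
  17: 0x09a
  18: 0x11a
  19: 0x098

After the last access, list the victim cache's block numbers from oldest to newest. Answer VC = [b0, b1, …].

#0 0x2f5→b47/s7 MISS; vc=[]
#1 0x29a→b41/s1 MISS; vc=[]
#2 0x27c→b39/s7 MISS; vc=[47]
#3 0x275→b39/s7 L1-HIT; vc=[47]
#4 0x3f9→b63/s7 MISS; vc=[47,39]
#5 0x299→b41/s1 L1-HIT; vc=[47,39]
#6 0xc7→b12/s4 MISS; vc=[47,39]
#7 0x2e9→b46/s6 MISS; vc=[47,39]
#8 0x17f→b23/s7 MISS; vc=[47,39,63]
#9 0x3e3→b62/s6 MISS; vc=[39,63,46]
#10 0x17f→b23/s7 L1-HIT; vc=[39,63,46]
#11 0x113→b17/s1 MISS; vc=[63,46,41]
#12 0xc6→b12/s4 L1-HIT; vc=[63,46,41]
#13 0x114→b17/s1 L1-HIT; vc=[63,46,41]
#14 0xc1→b12/s4 L1-HIT; vc=[63,46,41]
#15 0x143→b20/s4 MISS; vc=[46,41,12]
#16 0xc9→b12/s4 VC-HIT; vc=[46,41,20]
#17 0x9a→b9/s1 MISS; vc=[41,20,17]
#18 0x11a→b17/s1 VC-HIT; vc=[41,20,9]
#19 0x98→b9/s1 VC-HIT; vc=[41,20,17]

VC = [41, 20, 17]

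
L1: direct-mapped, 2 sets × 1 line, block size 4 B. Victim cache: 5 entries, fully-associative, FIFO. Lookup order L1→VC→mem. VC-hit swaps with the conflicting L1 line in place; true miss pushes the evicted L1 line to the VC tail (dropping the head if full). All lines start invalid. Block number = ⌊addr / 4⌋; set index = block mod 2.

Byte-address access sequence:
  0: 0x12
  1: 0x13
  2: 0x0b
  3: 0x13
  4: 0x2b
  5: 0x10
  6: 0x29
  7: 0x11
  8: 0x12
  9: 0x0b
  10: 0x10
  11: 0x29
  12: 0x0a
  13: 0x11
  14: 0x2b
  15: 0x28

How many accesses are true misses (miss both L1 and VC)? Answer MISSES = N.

MISSES = 3

#0 0x12→b4/s0 MISS; vc=[]
#1 0x13→b4/s0 L1-HIT; vc=[]
#2 0xb→b2/s0 MISS; vc=[4]
#3 0x13→b4/s0 VC-HIT; vc=[2]
#4 0x2b→b10/s0 MISS; vc=[2,4]
#5 0x10→b4/s0 VC-HIT; vc=[2,10]
#6 0x29→b10/s0 VC-HIT; vc=[2,4]
#7 0x11→b4/s0 VC-HIT; vc=[2,10]
#8 0x12→b4/s0 L1-HIT; vc=[2,10]
#9 0xb→b2/s0 VC-HIT; vc=[4,10]
#10 0x10→b4/s0 VC-HIT; vc=[2,10]
#11 0x29→b10/s0 VC-HIT; vc=[2,4]
#12 0xa→b2/s0 VC-HIT; vc=[10,4]
#13 0x11→b4/s0 VC-HIT; vc=[10,2]
#14 0x2b→b10/s0 VC-HIT; vc=[4,2]
#15 0x28→b10/s0 L1-HIT; vc=[4,2]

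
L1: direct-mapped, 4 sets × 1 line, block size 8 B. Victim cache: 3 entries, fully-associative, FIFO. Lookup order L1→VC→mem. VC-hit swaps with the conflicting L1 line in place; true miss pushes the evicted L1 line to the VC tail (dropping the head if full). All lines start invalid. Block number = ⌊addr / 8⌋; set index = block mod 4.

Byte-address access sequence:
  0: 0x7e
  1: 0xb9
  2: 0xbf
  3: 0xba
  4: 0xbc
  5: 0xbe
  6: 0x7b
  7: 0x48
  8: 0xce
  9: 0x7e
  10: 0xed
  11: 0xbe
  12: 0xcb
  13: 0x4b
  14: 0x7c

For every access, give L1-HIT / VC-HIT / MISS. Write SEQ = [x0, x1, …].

SEQ = [MISS, MISS, L1-HIT, L1-HIT, L1-HIT, L1-HIT, VC-HIT, MISS, MISS, L1-HIT, MISS, VC-HIT, VC-HIT, VC-HIT, VC-HIT]

0: 0x7e (blk 15, set 3) → MISS  vc=[]
1: 0xb9 (blk 23, set 3) → MISS  vc=[15]
2: 0xbf (blk 23, set 3) → L1-HIT  vc=[15]
3: 0xba (blk 23, set 3) → L1-HIT  vc=[15]
4: 0xbc (blk 23, set 3) → L1-HIT  vc=[15]
5: 0xbe (blk 23, set 3) → L1-HIT  vc=[15]
6: 0x7b (blk 15, set 3) → VC-HIT  vc=[23]
7: 0x48 (blk 9, set 1) → MISS  vc=[23]
8: 0xce (blk 25, set 1) → MISS  vc=[23, 9]
9: 0x7e (blk 15, set 3) → L1-HIT  vc=[23, 9]
10: 0xed (blk 29, set 1) → MISS  vc=[23, 9, 25]
11: 0xbe (blk 23, set 3) → VC-HIT  vc=[15, 9, 25]
12: 0xcb (blk 25, set 1) → VC-HIT  vc=[15, 9, 29]
13: 0x4b (blk 9, set 1) → VC-HIT  vc=[15, 25, 29]
14: 0x7c (blk 15, set 3) → VC-HIT  vc=[23, 25, 29]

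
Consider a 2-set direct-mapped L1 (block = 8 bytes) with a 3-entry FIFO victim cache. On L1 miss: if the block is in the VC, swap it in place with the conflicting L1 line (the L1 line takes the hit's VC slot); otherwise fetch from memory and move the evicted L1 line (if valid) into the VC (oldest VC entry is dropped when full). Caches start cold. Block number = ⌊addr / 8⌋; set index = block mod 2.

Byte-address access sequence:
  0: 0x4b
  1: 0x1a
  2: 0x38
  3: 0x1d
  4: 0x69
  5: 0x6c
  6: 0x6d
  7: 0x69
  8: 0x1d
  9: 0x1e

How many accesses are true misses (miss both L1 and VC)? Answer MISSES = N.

MISSES = 4

  [0] addr=0x4b blk=9 s=1: MISS | VC []
  [1] addr=0x1a blk=3 s=1: MISS | VC [9]
  [2] addr=0x38 blk=7 s=1: MISS | VC [9, 3]
  [3] addr=0x1d blk=3 s=1: VC-HIT | VC [9, 7]
  [4] addr=0x69 blk=13 s=1: MISS | VC [9, 7, 3]
  [5] addr=0x6c blk=13 s=1: L1-HIT | VC [9, 7, 3]
  [6] addr=0x6d blk=13 s=1: L1-HIT | VC [9, 7, 3]
  [7] addr=0x69 blk=13 s=1: L1-HIT | VC [9, 7, 3]
  [8] addr=0x1d blk=3 s=1: VC-HIT | VC [9, 7, 13]
  [9] addr=0x1e blk=3 s=1: L1-HIT | VC [9, 7, 13]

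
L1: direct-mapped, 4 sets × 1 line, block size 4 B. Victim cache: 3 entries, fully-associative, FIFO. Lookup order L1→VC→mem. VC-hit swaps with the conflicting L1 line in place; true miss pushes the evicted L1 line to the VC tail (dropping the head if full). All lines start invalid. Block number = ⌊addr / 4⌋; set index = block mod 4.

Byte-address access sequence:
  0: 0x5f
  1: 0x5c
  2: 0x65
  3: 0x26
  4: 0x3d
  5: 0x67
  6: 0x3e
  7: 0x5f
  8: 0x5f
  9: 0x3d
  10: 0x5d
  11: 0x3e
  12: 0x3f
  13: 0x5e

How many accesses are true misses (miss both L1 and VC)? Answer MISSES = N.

MISSES = 4

  [0] addr=0x5f blk=23 s=3: MISS | VC []
  [1] addr=0x5c blk=23 s=3: L1-HIT | VC []
  [2] addr=0x65 blk=25 s=1: MISS | VC []
  [3] addr=0x26 blk=9 s=1: MISS | VC [25]
  [4] addr=0x3d blk=15 s=3: MISS | VC [25, 23]
  [5] addr=0x67 blk=25 s=1: VC-HIT | VC [9, 23]
  [6] addr=0x3e blk=15 s=3: L1-HIT | VC [9, 23]
  [7] addr=0x5f blk=23 s=3: VC-HIT | VC [9, 15]
  [8] addr=0x5f blk=23 s=3: L1-HIT | VC [9, 15]
  [9] addr=0x3d blk=15 s=3: VC-HIT | VC [9, 23]
  [10] addr=0x5d blk=23 s=3: VC-HIT | VC [9, 15]
  [11] addr=0x3e blk=15 s=3: VC-HIT | VC [9, 23]
  [12] addr=0x3f blk=15 s=3: L1-HIT | VC [9, 23]
  [13] addr=0x5e blk=23 s=3: VC-HIT | VC [9, 15]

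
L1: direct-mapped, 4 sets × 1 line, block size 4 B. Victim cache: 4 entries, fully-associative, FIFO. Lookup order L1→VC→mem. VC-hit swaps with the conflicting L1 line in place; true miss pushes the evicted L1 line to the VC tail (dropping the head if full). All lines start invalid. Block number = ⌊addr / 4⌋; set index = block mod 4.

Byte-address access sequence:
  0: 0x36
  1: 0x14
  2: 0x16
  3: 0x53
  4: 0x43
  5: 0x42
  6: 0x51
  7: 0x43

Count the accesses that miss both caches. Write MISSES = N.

0: 0x36 (blk 13, set 1) → MISS  vc=[]
1: 0x14 (blk 5, set 1) → MISS  vc=[13]
2: 0x16 (blk 5, set 1) → L1-HIT  vc=[13]
3: 0x53 (blk 20, set 0) → MISS  vc=[13]
4: 0x43 (blk 16, set 0) → MISS  vc=[13, 20]
5: 0x42 (blk 16, set 0) → L1-HIT  vc=[13, 20]
6: 0x51 (blk 20, set 0) → VC-HIT  vc=[13, 16]
7: 0x43 (blk 16, set 0) → VC-HIT  vc=[13, 20]

MISSES = 4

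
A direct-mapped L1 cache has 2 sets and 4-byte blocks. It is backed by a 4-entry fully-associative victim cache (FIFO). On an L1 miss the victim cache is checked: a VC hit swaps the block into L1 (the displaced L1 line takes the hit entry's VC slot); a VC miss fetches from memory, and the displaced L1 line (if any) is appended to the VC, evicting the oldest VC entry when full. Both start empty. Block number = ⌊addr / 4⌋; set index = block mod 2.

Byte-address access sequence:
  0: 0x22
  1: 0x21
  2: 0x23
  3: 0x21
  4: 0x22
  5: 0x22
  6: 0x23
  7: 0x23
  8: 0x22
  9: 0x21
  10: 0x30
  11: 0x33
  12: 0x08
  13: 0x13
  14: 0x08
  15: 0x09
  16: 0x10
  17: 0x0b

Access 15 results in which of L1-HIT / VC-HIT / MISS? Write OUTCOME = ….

OUTCOME = L1-HIT

#0 0x22→b8/s0 MISS; vc=[]
#1 0x21→b8/s0 L1-HIT; vc=[]
#2 0x23→b8/s0 L1-HIT; vc=[]
#3 0x21→b8/s0 L1-HIT; vc=[]
#4 0x22→b8/s0 L1-HIT; vc=[]
#5 0x22→b8/s0 L1-HIT; vc=[]
#6 0x23→b8/s0 L1-HIT; vc=[]
#7 0x23→b8/s0 L1-HIT; vc=[]
#8 0x22→b8/s0 L1-HIT; vc=[]
#9 0x21→b8/s0 L1-HIT; vc=[]
#10 0x30→b12/s0 MISS; vc=[8]
#11 0x33→b12/s0 L1-HIT; vc=[8]
#12 0x8→b2/s0 MISS; vc=[8,12]
#13 0x13→b4/s0 MISS; vc=[8,12,2]
#14 0x8→b2/s0 VC-HIT; vc=[8,12,4]
#15 0x9→b2/s0 L1-HIT; vc=[8,12,4]
#16 0x10→b4/s0 VC-HIT; vc=[8,12,2]
#17 0xb→b2/s0 VC-HIT; vc=[8,12,4]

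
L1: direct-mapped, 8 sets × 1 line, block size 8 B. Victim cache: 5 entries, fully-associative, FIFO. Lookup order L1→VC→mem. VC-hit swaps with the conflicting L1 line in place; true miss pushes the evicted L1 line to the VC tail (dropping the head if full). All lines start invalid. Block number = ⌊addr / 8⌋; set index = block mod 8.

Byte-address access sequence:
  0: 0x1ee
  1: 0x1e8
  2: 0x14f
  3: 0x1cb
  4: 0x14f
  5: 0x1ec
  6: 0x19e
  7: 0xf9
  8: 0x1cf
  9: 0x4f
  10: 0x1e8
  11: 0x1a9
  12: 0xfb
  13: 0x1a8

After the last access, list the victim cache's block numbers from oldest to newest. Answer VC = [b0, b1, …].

0: 0x1ee (blk 61, set 5) → MISS  vc=[]
1: 0x1e8 (blk 61, set 5) → L1-HIT  vc=[]
2: 0x14f (blk 41, set 1) → MISS  vc=[]
3: 0x1cb (blk 57, set 1) → MISS  vc=[41]
4: 0x14f (blk 41, set 1) → VC-HIT  vc=[57]
5: 0x1ec (blk 61, set 5) → L1-HIT  vc=[57]
6: 0x19e (blk 51, set 3) → MISS  vc=[57]
7: 0xf9 (blk 31, set 7) → MISS  vc=[57]
8: 0x1cf (blk 57, set 1) → VC-HIT  vc=[41]
9: 0x4f (blk 9, set 1) → MISS  vc=[41, 57]
10: 0x1e8 (blk 61, set 5) → L1-HIT  vc=[41, 57]
11: 0x1a9 (blk 53, set 5) → MISS  vc=[41, 57, 61]
12: 0xfb (blk 31, set 7) → L1-HIT  vc=[41, 57, 61]
13: 0x1a8 (blk 53, set 5) → L1-HIT  vc=[41, 57, 61]

VC = [41, 57, 61]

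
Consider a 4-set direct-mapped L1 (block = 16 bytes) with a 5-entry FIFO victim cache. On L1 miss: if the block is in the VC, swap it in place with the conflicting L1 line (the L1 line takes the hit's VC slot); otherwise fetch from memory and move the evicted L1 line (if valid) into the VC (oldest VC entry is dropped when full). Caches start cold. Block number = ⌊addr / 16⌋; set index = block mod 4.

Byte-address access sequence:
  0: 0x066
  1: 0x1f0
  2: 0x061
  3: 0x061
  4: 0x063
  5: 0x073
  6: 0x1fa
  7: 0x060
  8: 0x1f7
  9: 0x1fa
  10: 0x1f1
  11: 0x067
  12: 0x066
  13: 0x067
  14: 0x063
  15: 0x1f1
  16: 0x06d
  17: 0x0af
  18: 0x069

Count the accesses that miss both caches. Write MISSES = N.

MISSES = 4

#0 0x66→b6/s2 MISS; vc=[]
#1 0x1f0→b31/s3 MISS; vc=[]
#2 0x61→b6/s2 L1-HIT; vc=[]
#3 0x61→b6/s2 L1-HIT; vc=[]
#4 0x63→b6/s2 L1-HIT; vc=[]
#5 0x73→b7/s3 MISS; vc=[31]
#6 0x1fa→b31/s3 VC-HIT; vc=[7]
#7 0x60→b6/s2 L1-HIT; vc=[7]
#8 0x1f7→b31/s3 L1-HIT; vc=[7]
#9 0x1fa→b31/s3 L1-HIT; vc=[7]
#10 0x1f1→b31/s3 L1-HIT; vc=[7]
#11 0x67→b6/s2 L1-HIT; vc=[7]
#12 0x66→b6/s2 L1-HIT; vc=[7]
#13 0x67→b6/s2 L1-HIT; vc=[7]
#14 0x63→b6/s2 L1-HIT; vc=[7]
#15 0x1f1→b31/s3 L1-HIT; vc=[7]
#16 0x6d→b6/s2 L1-HIT; vc=[7]
#17 0xaf→b10/s2 MISS; vc=[7,6]
#18 0x69→b6/s2 VC-HIT; vc=[7,10]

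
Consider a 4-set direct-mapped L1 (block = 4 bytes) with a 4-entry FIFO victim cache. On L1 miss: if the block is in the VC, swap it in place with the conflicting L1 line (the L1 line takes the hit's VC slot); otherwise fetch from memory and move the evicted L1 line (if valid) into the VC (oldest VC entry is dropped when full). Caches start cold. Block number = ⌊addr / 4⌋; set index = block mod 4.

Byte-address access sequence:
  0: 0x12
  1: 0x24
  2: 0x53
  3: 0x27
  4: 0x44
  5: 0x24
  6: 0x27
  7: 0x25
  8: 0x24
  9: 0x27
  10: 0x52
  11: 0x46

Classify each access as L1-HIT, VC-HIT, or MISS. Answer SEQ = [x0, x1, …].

  [0] addr=0x12 blk=4 s=0: MISS | VC []
  [1] addr=0x24 blk=9 s=1: MISS | VC []
  [2] addr=0x53 blk=20 s=0: MISS | VC [4]
  [3] addr=0x27 blk=9 s=1: L1-HIT | VC [4]
  [4] addr=0x44 blk=17 s=1: MISS | VC [4, 9]
  [5] addr=0x24 blk=9 s=1: VC-HIT | VC [4, 17]
  [6] addr=0x27 blk=9 s=1: L1-HIT | VC [4, 17]
  [7] addr=0x25 blk=9 s=1: L1-HIT | VC [4, 17]
  [8] addr=0x24 blk=9 s=1: L1-HIT | VC [4, 17]
  [9] addr=0x27 blk=9 s=1: L1-HIT | VC [4, 17]
  [10] addr=0x52 blk=20 s=0: L1-HIT | VC [4, 17]
  [11] addr=0x46 blk=17 s=1: VC-HIT | VC [4, 9]

SEQ = [MISS, MISS, MISS, L1-HIT, MISS, VC-HIT, L1-HIT, L1-HIT, L1-HIT, L1-HIT, L1-HIT, VC-HIT]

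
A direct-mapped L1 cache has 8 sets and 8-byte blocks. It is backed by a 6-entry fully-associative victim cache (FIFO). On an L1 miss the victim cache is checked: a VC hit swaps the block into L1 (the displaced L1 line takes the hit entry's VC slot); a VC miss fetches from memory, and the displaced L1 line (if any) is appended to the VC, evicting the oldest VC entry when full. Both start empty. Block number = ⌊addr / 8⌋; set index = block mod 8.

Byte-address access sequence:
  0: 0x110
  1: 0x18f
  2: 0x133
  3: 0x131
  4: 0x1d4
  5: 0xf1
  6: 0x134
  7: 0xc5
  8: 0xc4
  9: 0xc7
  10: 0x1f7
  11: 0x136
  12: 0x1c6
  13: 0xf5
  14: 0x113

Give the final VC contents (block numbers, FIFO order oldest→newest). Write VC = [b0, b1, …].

VC = [58, 38, 62, 24]

#0 0x110→b34/s2 MISS; vc=[]
#1 0x18f→b49/s1 MISS; vc=[]
#2 0x133→b38/s6 MISS; vc=[]
#3 0x131→b38/s6 L1-HIT; vc=[]
#4 0x1d4→b58/s2 MISS; vc=[34]
#5 0xf1→b30/s6 MISS; vc=[34,38]
#6 0x134→b38/s6 VC-HIT; vc=[34,30]
#7 0xc5→b24/s0 MISS; vc=[34,30]
#8 0xc4→b24/s0 L1-HIT; vc=[34,30]
#9 0xc7→b24/s0 L1-HIT; vc=[34,30]
#10 0x1f7→b62/s6 MISS; vc=[34,30,38]
#11 0x136→b38/s6 VC-HIT; vc=[34,30,62]
#12 0x1c6→b56/s0 MISS; vc=[34,30,62,24]
#13 0xf5→b30/s6 VC-HIT; vc=[34,38,62,24]
#14 0x113→b34/s2 VC-HIT; vc=[58,38,62,24]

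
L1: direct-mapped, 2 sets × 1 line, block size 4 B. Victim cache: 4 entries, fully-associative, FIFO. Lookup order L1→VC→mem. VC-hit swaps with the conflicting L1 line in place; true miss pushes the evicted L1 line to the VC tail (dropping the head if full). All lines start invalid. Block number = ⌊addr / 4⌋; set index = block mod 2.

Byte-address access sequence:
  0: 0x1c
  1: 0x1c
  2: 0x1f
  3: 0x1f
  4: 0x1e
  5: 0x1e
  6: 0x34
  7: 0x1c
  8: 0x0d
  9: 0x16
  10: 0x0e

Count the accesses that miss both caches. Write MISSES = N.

  [0] addr=0x1c blk=7 s=1: MISS | VC []
  [1] addr=0x1c blk=7 s=1: L1-HIT | VC []
  [2] addr=0x1f blk=7 s=1: L1-HIT | VC []
  [3] addr=0x1f blk=7 s=1: L1-HIT | VC []
  [4] addr=0x1e blk=7 s=1: L1-HIT | VC []
  [5] addr=0x1e blk=7 s=1: L1-HIT | VC []
  [6] addr=0x34 blk=13 s=1: MISS | VC [7]
  [7] addr=0x1c blk=7 s=1: VC-HIT | VC [13]
  [8] addr=0xd blk=3 s=1: MISS | VC [13, 7]
  [9] addr=0x16 blk=5 s=1: MISS | VC [13, 7, 3]
  [10] addr=0xe blk=3 s=1: VC-HIT | VC [13, 7, 5]

MISSES = 4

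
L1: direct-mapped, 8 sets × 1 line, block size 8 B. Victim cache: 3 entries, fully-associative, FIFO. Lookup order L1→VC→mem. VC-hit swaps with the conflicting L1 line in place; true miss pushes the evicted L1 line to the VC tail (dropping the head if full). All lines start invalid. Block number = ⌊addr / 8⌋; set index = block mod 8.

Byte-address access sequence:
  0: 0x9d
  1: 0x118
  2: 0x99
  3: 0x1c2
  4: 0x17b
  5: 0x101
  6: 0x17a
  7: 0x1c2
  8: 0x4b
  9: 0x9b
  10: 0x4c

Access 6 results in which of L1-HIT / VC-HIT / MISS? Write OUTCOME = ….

0: 0x9d (blk 19, set 3) → MISS  vc=[]
1: 0x118 (blk 35, set 3) → MISS  vc=[19]
2: 0x99 (blk 19, set 3) → VC-HIT  vc=[35]
3: 0x1c2 (blk 56, set 0) → MISS  vc=[35]
4: 0x17b (blk 47, set 7) → MISS  vc=[35]
5: 0x101 (blk 32, set 0) → MISS  vc=[35, 56]
6: 0x17a (blk 47, set 7) → L1-HIT  vc=[35, 56]
7: 0x1c2 (blk 56, set 0) → VC-HIT  vc=[35, 32]
8: 0x4b (blk 9, set 1) → MISS  vc=[35, 32]
9: 0x9b (blk 19, set 3) → L1-HIT  vc=[35, 32]
10: 0x4c (blk 9, set 1) → L1-HIT  vc=[35, 32]

OUTCOME = L1-HIT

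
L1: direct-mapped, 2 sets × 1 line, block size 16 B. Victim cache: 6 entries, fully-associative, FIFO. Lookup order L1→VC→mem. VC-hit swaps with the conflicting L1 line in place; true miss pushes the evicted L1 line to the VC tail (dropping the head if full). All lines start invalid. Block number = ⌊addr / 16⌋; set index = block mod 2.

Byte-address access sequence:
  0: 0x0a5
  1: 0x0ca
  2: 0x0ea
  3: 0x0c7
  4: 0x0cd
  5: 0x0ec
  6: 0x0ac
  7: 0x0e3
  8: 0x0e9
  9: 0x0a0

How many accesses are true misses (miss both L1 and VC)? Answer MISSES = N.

MISSES = 3

0: 0xa5 (blk 10, set 0) → MISS  vc=[]
1: 0xca (blk 12, set 0) → MISS  vc=[10]
2: 0xea (blk 14, set 0) → MISS  vc=[10, 12]
3: 0xc7 (blk 12, set 0) → VC-HIT  vc=[10, 14]
4: 0xcd (blk 12, set 0) → L1-HIT  vc=[10, 14]
5: 0xec (blk 14, set 0) → VC-HIT  vc=[10, 12]
6: 0xac (blk 10, set 0) → VC-HIT  vc=[14, 12]
7: 0xe3 (blk 14, set 0) → VC-HIT  vc=[10, 12]
8: 0xe9 (blk 14, set 0) → L1-HIT  vc=[10, 12]
9: 0xa0 (blk 10, set 0) → VC-HIT  vc=[14, 12]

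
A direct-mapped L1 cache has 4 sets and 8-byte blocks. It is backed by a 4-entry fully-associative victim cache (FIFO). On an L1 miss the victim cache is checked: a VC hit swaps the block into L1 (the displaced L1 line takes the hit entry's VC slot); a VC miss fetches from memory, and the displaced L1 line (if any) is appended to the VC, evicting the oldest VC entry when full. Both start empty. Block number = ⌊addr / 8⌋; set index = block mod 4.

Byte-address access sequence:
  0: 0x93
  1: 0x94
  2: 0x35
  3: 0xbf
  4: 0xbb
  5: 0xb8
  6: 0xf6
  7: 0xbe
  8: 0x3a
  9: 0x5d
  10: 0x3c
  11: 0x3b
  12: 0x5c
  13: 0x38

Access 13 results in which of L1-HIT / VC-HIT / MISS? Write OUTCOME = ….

0: 0x93 (blk 18, set 2) → MISS  vc=[]
1: 0x94 (blk 18, set 2) → L1-HIT  vc=[]
2: 0x35 (blk 6, set 2) → MISS  vc=[18]
3: 0xbf (blk 23, set 3) → MISS  vc=[18]
4: 0xbb (blk 23, set 3) → L1-HIT  vc=[18]
5: 0xb8 (blk 23, set 3) → L1-HIT  vc=[18]
6: 0xf6 (blk 30, set 2) → MISS  vc=[18, 6]
7: 0xbe (blk 23, set 3) → L1-HIT  vc=[18, 6]
8: 0x3a (blk 7, set 3) → MISS  vc=[18, 6, 23]
9: 0x5d (blk 11, set 3) → MISS  vc=[18, 6, 23, 7]
10: 0x3c (blk 7, set 3) → VC-HIT  vc=[18, 6, 23, 11]
11: 0x3b (blk 7, set 3) → L1-HIT  vc=[18, 6, 23, 11]
12: 0x5c (blk 11, set 3) → VC-HIT  vc=[18, 6, 23, 7]
13: 0x38 (blk 7, set 3) → VC-HIT  vc=[18, 6, 23, 11]

OUTCOME = VC-HIT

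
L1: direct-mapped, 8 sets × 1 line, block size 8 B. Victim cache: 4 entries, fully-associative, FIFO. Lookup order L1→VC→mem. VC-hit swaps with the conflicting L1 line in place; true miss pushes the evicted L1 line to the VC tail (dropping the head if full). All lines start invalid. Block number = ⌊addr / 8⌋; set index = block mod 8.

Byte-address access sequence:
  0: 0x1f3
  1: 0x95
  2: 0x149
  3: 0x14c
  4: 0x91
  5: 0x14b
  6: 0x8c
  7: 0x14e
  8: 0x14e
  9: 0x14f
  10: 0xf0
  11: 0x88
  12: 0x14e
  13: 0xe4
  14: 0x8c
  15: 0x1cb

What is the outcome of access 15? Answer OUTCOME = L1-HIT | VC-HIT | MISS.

OUTCOME = MISS

#0 0x1f3→b62/s6 MISS; vc=[]
#1 0x95→b18/s2 MISS; vc=[]
#2 0x149→b41/s1 MISS; vc=[]
#3 0x14c→b41/s1 L1-HIT; vc=[]
#4 0x91→b18/s2 L1-HIT; vc=[]
#5 0x14b→b41/s1 L1-HIT; vc=[]
#6 0x8c→b17/s1 MISS; vc=[41]
#7 0x14e→b41/s1 VC-HIT; vc=[17]
#8 0x14e→b41/s1 L1-HIT; vc=[17]
#9 0x14f→b41/s1 L1-HIT; vc=[17]
#10 0xf0→b30/s6 MISS; vc=[17,62]
#11 0x88→b17/s1 VC-HIT; vc=[41,62]
#12 0x14e→b41/s1 VC-HIT; vc=[17,62]
#13 0xe4→b28/s4 MISS; vc=[17,62]
#14 0x8c→b17/s1 VC-HIT; vc=[41,62]
#15 0x1cb→b57/s1 MISS; vc=[41,62,17]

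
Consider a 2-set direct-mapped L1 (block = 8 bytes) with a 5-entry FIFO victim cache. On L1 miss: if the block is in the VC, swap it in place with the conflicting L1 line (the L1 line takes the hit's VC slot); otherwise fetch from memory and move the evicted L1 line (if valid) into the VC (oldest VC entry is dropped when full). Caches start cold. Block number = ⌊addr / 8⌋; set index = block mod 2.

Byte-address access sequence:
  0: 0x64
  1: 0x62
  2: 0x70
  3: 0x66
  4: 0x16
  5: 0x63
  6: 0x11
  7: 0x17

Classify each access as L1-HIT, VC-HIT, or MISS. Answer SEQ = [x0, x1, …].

SEQ = [MISS, L1-HIT, MISS, VC-HIT, MISS, VC-HIT, VC-HIT, L1-HIT]

  [0] addr=0x64 blk=12 s=0: MISS | VC []
  [1] addr=0x62 blk=12 s=0: L1-HIT | VC []
  [2] addr=0x70 blk=14 s=0: MISS | VC [12]
  [3] addr=0x66 blk=12 s=0: VC-HIT | VC [14]
  [4] addr=0x16 blk=2 s=0: MISS | VC [14, 12]
  [5] addr=0x63 blk=12 s=0: VC-HIT | VC [14, 2]
  [6] addr=0x11 blk=2 s=0: VC-HIT | VC [14, 12]
  [7] addr=0x17 blk=2 s=0: L1-HIT | VC [14, 12]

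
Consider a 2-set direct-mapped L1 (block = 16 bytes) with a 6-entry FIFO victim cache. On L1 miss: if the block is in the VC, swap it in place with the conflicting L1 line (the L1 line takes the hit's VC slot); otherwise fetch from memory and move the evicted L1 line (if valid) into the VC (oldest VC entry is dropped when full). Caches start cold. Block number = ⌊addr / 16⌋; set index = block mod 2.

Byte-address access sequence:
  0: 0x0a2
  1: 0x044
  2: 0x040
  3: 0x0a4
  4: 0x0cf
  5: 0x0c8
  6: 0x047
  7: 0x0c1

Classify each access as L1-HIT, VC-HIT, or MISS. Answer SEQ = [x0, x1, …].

SEQ = [MISS, MISS, L1-HIT, VC-HIT, MISS, L1-HIT, VC-HIT, VC-HIT]

  [0] addr=0xa2 blk=10 s=0: MISS | VC []
  [1] addr=0x44 blk=4 s=0: MISS | VC [10]
  [2] addr=0x40 blk=4 s=0: L1-HIT | VC [10]
  [3] addr=0xa4 blk=10 s=0: VC-HIT | VC [4]
  [4] addr=0xcf blk=12 s=0: MISS | VC [4, 10]
  [5] addr=0xc8 blk=12 s=0: L1-HIT | VC [4, 10]
  [6] addr=0x47 blk=4 s=0: VC-HIT | VC [12, 10]
  [7] addr=0xc1 blk=12 s=0: VC-HIT | VC [4, 10]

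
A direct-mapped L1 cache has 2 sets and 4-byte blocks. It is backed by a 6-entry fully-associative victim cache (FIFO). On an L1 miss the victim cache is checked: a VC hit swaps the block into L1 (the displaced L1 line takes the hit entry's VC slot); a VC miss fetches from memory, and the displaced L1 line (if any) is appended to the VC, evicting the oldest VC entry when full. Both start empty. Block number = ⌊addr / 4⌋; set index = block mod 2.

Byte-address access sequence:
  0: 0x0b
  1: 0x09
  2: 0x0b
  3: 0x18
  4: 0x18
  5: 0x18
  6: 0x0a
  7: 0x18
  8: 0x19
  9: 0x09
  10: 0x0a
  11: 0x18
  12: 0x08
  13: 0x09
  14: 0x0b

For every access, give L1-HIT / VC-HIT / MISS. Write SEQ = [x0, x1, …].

SEQ = [MISS, L1-HIT, L1-HIT, MISS, L1-HIT, L1-HIT, VC-HIT, VC-HIT, L1-HIT, VC-HIT, L1-HIT, VC-HIT, VC-HIT, L1-HIT, L1-HIT]

0: 0xb (blk 2, set 0) → MISS  vc=[]
1: 0x9 (blk 2, set 0) → L1-HIT  vc=[]
2: 0xb (blk 2, set 0) → L1-HIT  vc=[]
3: 0x18 (blk 6, set 0) → MISS  vc=[2]
4: 0x18 (blk 6, set 0) → L1-HIT  vc=[2]
5: 0x18 (blk 6, set 0) → L1-HIT  vc=[2]
6: 0xa (blk 2, set 0) → VC-HIT  vc=[6]
7: 0x18 (blk 6, set 0) → VC-HIT  vc=[2]
8: 0x19 (blk 6, set 0) → L1-HIT  vc=[2]
9: 0x9 (blk 2, set 0) → VC-HIT  vc=[6]
10: 0xa (blk 2, set 0) → L1-HIT  vc=[6]
11: 0x18 (blk 6, set 0) → VC-HIT  vc=[2]
12: 0x8 (blk 2, set 0) → VC-HIT  vc=[6]
13: 0x9 (blk 2, set 0) → L1-HIT  vc=[6]
14: 0xb (blk 2, set 0) → L1-HIT  vc=[6]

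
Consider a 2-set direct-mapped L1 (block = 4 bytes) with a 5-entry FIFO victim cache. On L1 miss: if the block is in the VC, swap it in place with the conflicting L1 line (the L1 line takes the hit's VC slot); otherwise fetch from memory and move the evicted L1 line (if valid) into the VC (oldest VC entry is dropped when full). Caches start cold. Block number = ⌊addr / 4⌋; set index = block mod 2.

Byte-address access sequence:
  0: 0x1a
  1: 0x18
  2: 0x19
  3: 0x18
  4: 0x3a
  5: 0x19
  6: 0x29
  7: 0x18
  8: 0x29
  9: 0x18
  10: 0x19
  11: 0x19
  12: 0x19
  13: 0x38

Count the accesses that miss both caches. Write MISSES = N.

0: 0x1a (blk 6, set 0) → MISS  vc=[]
1: 0x18 (blk 6, set 0) → L1-HIT  vc=[]
2: 0x19 (blk 6, set 0) → L1-HIT  vc=[]
3: 0x18 (blk 6, set 0) → L1-HIT  vc=[]
4: 0x3a (blk 14, set 0) → MISS  vc=[6]
5: 0x19 (blk 6, set 0) → VC-HIT  vc=[14]
6: 0x29 (blk 10, set 0) → MISS  vc=[14, 6]
7: 0x18 (blk 6, set 0) → VC-HIT  vc=[14, 10]
8: 0x29 (blk 10, set 0) → VC-HIT  vc=[14, 6]
9: 0x18 (blk 6, set 0) → VC-HIT  vc=[14, 10]
10: 0x19 (blk 6, set 0) → L1-HIT  vc=[14, 10]
11: 0x19 (blk 6, set 0) → L1-HIT  vc=[14, 10]
12: 0x19 (blk 6, set 0) → L1-HIT  vc=[14, 10]
13: 0x38 (blk 14, set 0) → VC-HIT  vc=[6, 10]

MISSES = 3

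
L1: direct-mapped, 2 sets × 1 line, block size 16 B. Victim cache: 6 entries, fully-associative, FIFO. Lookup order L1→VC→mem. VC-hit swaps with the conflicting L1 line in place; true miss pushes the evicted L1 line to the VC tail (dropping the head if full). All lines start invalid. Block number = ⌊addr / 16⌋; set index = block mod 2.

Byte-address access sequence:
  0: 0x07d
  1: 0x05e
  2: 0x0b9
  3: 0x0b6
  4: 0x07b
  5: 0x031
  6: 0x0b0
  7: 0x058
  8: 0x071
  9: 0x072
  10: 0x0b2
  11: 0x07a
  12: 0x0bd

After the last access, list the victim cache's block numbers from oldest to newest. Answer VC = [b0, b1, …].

0: 0x7d (blk 7, set 1) → MISS  vc=[]
1: 0x5e (blk 5, set 1) → MISS  vc=[7]
2: 0xb9 (blk 11, set 1) → MISS  vc=[7, 5]
3: 0xb6 (blk 11, set 1) → L1-HIT  vc=[7, 5]
4: 0x7b (blk 7, set 1) → VC-HIT  vc=[11, 5]
5: 0x31 (blk 3, set 1) → MISS  vc=[11, 5, 7]
6: 0xb0 (blk 11, set 1) → VC-HIT  vc=[3, 5, 7]
7: 0x58 (blk 5, set 1) → VC-HIT  vc=[3, 11, 7]
8: 0x71 (blk 7, set 1) → VC-HIT  vc=[3, 11, 5]
9: 0x72 (blk 7, set 1) → L1-HIT  vc=[3, 11, 5]
10: 0xb2 (blk 11, set 1) → VC-HIT  vc=[3, 7, 5]
11: 0x7a (blk 7, set 1) → VC-HIT  vc=[3, 11, 5]
12: 0xbd (blk 11, set 1) → VC-HIT  vc=[3, 7, 5]

VC = [3, 7, 5]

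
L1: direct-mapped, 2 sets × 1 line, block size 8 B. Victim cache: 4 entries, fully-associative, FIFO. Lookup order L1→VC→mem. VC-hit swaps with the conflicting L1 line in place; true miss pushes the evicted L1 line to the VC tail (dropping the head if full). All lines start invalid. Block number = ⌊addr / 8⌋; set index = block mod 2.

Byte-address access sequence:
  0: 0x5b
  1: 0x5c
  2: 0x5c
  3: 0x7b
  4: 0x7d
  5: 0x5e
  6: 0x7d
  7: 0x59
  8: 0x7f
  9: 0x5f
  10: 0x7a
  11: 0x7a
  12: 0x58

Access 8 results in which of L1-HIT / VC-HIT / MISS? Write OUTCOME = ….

OUTCOME = VC-HIT

#0 0x5b→b11/s1 MISS; vc=[]
#1 0x5c→b11/s1 L1-HIT; vc=[]
#2 0x5c→b11/s1 L1-HIT; vc=[]
#3 0x7b→b15/s1 MISS; vc=[11]
#4 0x7d→b15/s1 L1-HIT; vc=[11]
#5 0x5e→b11/s1 VC-HIT; vc=[15]
#6 0x7d→b15/s1 VC-HIT; vc=[11]
#7 0x59→b11/s1 VC-HIT; vc=[15]
#8 0x7f→b15/s1 VC-HIT; vc=[11]
#9 0x5f→b11/s1 VC-HIT; vc=[15]
#10 0x7a→b15/s1 VC-HIT; vc=[11]
#11 0x7a→b15/s1 L1-HIT; vc=[11]
#12 0x58→b11/s1 VC-HIT; vc=[15]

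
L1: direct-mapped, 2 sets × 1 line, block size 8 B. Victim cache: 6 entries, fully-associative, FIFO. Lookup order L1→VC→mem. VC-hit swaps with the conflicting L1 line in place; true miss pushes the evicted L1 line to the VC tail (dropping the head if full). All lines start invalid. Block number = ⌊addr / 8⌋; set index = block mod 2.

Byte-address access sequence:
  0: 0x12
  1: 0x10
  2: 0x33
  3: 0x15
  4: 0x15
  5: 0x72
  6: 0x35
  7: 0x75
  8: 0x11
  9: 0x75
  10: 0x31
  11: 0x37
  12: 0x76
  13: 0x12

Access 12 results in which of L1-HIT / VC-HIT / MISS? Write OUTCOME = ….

#0 0x12→b2/s0 MISS; vc=[]
#1 0x10→b2/s0 L1-HIT; vc=[]
#2 0x33→b6/s0 MISS; vc=[2]
#3 0x15→b2/s0 VC-HIT; vc=[6]
#4 0x15→b2/s0 L1-HIT; vc=[6]
#5 0x72→b14/s0 MISS; vc=[6,2]
#6 0x35→b6/s0 VC-HIT; vc=[14,2]
#7 0x75→b14/s0 VC-HIT; vc=[6,2]
#8 0x11→b2/s0 VC-HIT; vc=[6,14]
#9 0x75→b14/s0 VC-HIT; vc=[6,2]
#10 0x31→b6/s0 VC-HIT; vc=[14,2]
#11 0x37→b6/s0 L1-HIT; vc=[14,2]
#12 0x76→b14/s0 VC-HIT; vc=[6,2]
#13 0x12→b2/s0 VC-HIT; vc=[6,14]

OUTCOME = VC-HIT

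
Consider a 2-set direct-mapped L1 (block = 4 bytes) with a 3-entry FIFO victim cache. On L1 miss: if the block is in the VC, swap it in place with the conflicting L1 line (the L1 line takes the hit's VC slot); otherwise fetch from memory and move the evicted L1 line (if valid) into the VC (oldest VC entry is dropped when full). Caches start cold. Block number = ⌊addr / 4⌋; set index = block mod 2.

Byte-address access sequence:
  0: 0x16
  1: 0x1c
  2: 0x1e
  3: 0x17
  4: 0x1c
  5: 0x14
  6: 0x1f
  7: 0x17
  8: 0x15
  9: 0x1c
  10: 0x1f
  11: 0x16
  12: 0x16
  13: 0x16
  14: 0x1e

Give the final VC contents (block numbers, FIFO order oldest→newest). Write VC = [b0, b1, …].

VC = [5]

0: 0x16 (blk 5, set 1) → MISS  vc=[]
1: 0x1c (blk 7, set 1) → MISS  vc=[5]
2: 0x1e (blk 7, set 1) → L1-HIT  vc=[5]
3: 0x17 (blk 5, set 1) → VC-HIT  vc=[7]
4: 0x1c (blk 7, set 1) → VC-HIT  vc=[5]
5: 0x14 (blk 5, set 1) → VC-HIT  vc=[7]
6: 0x1f (blk 7, set 1) → VC-HIT  vc=[5]
7: 0x17 (blk 5, set 1) → VC-HIT  vc=[7]
8: 0x15 (blk 5, set 1) → L1-HIT  vc=[7]
9: 0x1c (blk 7, set 1) → VC-HIT  vc=[5]
10: 0x1f (blk 7, set 1) → L1-HIT  vc=[5]
11: 0x16 (blk 5, set 1) → VC-HIT  vc=[7]
12: 0x16 (blk 5, set 1) → L1-HIT  vc=[7]
13: 0x16 (blk 5, set 1) → L1-HIT  vc=[7]
14: 0x1e (blk 7, set 1) → VC-HIT  vc=[5]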